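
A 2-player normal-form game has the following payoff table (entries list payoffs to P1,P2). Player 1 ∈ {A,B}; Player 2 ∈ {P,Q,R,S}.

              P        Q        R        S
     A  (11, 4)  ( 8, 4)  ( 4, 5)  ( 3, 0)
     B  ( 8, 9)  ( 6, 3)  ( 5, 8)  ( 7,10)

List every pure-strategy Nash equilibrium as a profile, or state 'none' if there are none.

(A,P): not NE [P2→R gives 5>4]
(A,Q): not NE [P2→R gives 5>4]
(A,R): not NE [P1→B gives 5>4]
(A,S): not NE [P1→B gives 7>3; P2→R gives 5>0]
(B,P): not NE [P1→A gives 11>8; P2→S gives 10>9]
(B,Q): not NE [P1→A gives 8>6; P2→S gives 10>3]
(B,R): not NE [P2→S gives 10>8]
(B,S): NE

Nash profiles: (B,S)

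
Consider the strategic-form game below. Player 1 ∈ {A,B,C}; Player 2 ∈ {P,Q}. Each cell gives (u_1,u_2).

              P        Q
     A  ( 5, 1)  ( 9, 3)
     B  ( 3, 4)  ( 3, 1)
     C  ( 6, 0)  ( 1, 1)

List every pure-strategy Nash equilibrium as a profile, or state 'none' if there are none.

NE set: (A,Q)

(A,P): not NE [P1→C gives 6>5; P2→Q gives 3>1]
(A,Q): NE
(B,P): not NE [P1→C gives 6>3]
(B,Q): not NE [P1→A gives 9>3; P2→P gives 4>1]
(C,P): not NE [P2→Q gives 1>0]
(C,Q): not NE [P1→A gives 9>1]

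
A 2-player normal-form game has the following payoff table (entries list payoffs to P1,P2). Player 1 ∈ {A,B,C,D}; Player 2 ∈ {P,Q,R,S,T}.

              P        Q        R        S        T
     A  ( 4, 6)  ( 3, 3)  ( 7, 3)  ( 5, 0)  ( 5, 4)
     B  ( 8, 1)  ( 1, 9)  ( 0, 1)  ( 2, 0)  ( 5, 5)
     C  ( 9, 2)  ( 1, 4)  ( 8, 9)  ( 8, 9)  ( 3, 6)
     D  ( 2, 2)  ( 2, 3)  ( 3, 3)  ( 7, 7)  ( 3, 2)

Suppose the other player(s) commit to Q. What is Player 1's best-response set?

u_1(A vs Q) = 3
u_1(B vs Q) = 1
u_1(C vs Q) = 1
u_1(D vs Q) = 2
max payoff 3 at {A}

P1 best: {A}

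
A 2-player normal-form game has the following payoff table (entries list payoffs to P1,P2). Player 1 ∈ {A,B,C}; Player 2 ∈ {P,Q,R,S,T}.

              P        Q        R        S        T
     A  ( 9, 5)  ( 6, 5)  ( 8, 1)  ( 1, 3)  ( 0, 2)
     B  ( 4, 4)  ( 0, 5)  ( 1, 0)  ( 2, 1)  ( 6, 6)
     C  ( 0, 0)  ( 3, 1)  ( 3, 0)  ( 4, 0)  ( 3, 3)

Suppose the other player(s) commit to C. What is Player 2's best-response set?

BR_2 = {T}

u_2(P vs C) = 0
u_2(Q vs C) = 1
u_2(R vs C) = 0
u_2(S vs C) = 0
u_2(T vs C) = 3
max payoff 3 at {T}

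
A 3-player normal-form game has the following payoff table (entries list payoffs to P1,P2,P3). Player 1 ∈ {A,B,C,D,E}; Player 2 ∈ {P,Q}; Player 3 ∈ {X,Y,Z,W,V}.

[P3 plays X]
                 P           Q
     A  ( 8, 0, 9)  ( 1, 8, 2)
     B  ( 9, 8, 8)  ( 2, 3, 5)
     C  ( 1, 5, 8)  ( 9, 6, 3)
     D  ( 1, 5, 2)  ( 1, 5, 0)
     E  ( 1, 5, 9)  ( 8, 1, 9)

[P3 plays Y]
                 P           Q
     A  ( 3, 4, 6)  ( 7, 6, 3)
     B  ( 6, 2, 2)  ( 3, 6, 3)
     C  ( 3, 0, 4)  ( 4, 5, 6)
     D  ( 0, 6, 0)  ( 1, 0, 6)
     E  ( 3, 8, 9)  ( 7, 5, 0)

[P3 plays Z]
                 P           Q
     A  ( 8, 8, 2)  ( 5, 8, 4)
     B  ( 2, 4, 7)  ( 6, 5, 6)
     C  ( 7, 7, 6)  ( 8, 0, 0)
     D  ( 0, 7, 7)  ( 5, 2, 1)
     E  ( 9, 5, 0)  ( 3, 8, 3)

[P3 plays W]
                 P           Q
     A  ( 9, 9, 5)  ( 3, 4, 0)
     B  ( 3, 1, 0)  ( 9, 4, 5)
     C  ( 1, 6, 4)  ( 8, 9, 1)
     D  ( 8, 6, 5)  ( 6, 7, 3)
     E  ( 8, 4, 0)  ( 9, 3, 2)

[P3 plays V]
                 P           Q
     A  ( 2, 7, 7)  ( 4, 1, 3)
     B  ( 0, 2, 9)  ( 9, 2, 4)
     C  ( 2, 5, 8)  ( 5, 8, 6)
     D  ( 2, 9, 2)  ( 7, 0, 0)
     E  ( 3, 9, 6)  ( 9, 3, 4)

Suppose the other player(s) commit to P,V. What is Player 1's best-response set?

P1 best: {E}

u_1(A vs P,V) = 2
u_1(B vs P,V) = 0
u_1(C vs P,V) = 2
u_1(D vs P,V) = 2
u_1(E vs P,V) = 3
max payoff 3 at {E}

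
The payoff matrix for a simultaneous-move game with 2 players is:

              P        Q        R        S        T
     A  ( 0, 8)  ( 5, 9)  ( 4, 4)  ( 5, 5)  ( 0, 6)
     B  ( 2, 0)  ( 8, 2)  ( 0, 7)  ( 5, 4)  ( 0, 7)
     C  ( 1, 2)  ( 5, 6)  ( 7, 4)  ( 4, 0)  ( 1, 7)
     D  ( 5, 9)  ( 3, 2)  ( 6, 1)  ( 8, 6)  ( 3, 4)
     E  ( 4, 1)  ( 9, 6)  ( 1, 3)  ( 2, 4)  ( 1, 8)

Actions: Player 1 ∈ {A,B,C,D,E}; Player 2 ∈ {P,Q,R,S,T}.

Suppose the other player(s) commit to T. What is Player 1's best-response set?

BR_1 = {D}

u_1(A vs T) = 0
u_1(B vs T) = 0
u_1(C vs T) = 1
u_1(D vs T) = 3
u_1(E vs T) = 1
max payoff 3 at {D}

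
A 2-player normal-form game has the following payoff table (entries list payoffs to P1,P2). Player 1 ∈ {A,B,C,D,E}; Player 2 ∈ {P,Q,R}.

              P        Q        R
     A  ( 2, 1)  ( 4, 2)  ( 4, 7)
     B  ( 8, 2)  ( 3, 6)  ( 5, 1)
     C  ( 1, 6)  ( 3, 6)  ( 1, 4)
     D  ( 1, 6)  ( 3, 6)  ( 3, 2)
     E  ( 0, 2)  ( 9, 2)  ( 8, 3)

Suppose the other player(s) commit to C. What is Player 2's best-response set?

u_2(P vs C) = 6
u_2(Q vs C) = 6
u_2(R vs C) = 4
max payoff 6 at {P,Q}

P2 best: {P,Q}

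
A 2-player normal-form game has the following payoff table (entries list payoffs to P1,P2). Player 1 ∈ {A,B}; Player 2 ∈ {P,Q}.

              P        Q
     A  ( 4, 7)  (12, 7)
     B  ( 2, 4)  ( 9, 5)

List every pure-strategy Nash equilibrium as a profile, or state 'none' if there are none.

PSNE = {(A,P), (A,Q)}

(A,P): NE
(A,Q): NE
(B,P): not NE [P1→A gives 4>2; P2→Q gives 5>4]
(B,Q): not NE [P1→A gives 12>9]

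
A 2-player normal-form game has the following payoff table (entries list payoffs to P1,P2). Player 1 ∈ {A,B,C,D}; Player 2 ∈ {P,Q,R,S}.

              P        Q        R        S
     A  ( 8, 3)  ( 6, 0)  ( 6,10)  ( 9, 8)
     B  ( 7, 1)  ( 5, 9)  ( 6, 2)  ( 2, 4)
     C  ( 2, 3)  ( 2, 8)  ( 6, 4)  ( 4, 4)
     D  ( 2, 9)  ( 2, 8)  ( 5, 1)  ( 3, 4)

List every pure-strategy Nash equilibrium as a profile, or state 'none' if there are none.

NE set: (A,R)

(A,P): not NE [P2→R gives 10>3]
(A,Q): not NE [P2→R gives 10>0]
(A,R): NE
(A,S): not NE [P2→R gives 10>8]
(B,P): not NE [P1→A gives 8>7; P2→Q gives 9>1]
(B,Q): not NE [P1→A gives 6>5]
(B,R): not NE [P2→Q gives 9>2]
(B,S): not NE [P1→A gives 9>2; P2→Q gives 9>4]
(C,P): not NE [P1→A gives 8>2; P2→Q gives 8>3]
(C,Q): not NE [P1→A gives 6>2]
(C,R): not NE [P2→Q gives 8>4]
(C,S): not NE [P1→A gives 9>4; P2→Q gives 8>4]
(D,P): not NE [P1→A gives 8>2]
(D,Q): not NE [P1→A gives 6>2; P2→P gives 9>8]
(D,R): not NE [P1→C gives 6>5; P2→P gives 9>1]
(D,S): not NE [P1→A gives 9>3; P2→P gives 9>4]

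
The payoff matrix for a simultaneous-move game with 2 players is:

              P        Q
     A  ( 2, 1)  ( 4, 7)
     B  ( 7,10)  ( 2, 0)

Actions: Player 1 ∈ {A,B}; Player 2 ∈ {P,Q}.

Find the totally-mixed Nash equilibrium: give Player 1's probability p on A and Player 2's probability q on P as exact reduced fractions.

p=5/8, q=2/7

P1 indiff ⇒ q·2+(1-q)·4 = q·7+(1-q)·2 ⇒ q(-5) = (1-q)(-2) ⇒ q = 2/7
P2 indiff ⇒ p·1+(1-p)·10 = p·7+(1-p)·0 ⇒ p(-6) = (1-p)(-10) ⇒ p = 5/8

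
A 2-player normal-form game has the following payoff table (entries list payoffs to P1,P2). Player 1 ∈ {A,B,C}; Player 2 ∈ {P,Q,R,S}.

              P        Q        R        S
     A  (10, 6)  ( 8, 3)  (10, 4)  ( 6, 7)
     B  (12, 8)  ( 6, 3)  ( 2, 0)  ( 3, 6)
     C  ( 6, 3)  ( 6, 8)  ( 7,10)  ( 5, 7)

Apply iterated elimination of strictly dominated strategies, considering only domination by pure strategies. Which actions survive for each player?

P1 drop C (A beats it: P:10>6 Q:8>6 R:10>7 S:6>5)
P2 drop Q (P beats it: A:6>3 B:8>3)
P2 drop R (P beats it: A:6>4 B:8>0)
P1→{A,B} P2→{P,S}

Remaining: P1:{A,B} P2:{P,S}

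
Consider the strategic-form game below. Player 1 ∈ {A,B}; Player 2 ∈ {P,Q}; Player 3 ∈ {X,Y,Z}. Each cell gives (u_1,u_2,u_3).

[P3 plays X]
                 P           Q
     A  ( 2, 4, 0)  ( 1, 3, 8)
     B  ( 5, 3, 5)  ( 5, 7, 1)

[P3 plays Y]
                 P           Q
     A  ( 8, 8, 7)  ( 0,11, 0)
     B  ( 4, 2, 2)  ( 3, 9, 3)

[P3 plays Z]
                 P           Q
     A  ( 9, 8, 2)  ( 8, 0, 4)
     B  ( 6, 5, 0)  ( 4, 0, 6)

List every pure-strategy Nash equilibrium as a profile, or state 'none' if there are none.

PSNE: ∅

(A,P,X): not NE [P1→B gives 5>2; P3→Y gives 7>0]
(A,P,Y): not NE [P2→Q gives 11>8]
(A,P,Z): not NE [P3→Y gives 7>2]
(A,Q,X): not NE [P1→B gives 5>1; P2→P gives 4>3]
(A,Q,Y): not NE [P1→B gives 3>0; P3→X gives 8>0]
(A,Q,Z): not NE [P2→P gives 8>0; P3→X gives 8>4]
(B,P,X): not NE [P2→Q gives 7>3]
(B,P,Y): not NE [P1→A gives 8>4; P2→Q gives 9>2; P3→X gives 5>2]
(B,P,Z): not NE [P1→A gives 9>6; P3→X gives 5>0]
(B,Q,X): not NE [P3→Z gives 6>1]
(B,Q,Y): not NE [P3→Z gives 6>3]
(B,Q,Z): not NE [P1→A gives 8>4; P2→P gives 5>0]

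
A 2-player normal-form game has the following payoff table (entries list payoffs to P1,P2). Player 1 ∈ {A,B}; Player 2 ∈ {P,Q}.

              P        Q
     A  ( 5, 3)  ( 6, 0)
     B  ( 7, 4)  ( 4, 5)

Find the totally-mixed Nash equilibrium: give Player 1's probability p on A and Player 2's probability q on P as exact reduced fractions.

P1 mixes 1/4 on A; P2 mixes 1/2 on P

P1 indiff ⇒ q·5+(1-q)·6 = q·7+(1-q)·4 ⇒ q(-2) = (1-q)(-2) ⇒ q = 1/2
P2 indiff ⇒ p·3+(1-p)·4 = p·0+(1-p)·5 ⇒ p(3) = (1-p)(1) ⇒ p = 1/4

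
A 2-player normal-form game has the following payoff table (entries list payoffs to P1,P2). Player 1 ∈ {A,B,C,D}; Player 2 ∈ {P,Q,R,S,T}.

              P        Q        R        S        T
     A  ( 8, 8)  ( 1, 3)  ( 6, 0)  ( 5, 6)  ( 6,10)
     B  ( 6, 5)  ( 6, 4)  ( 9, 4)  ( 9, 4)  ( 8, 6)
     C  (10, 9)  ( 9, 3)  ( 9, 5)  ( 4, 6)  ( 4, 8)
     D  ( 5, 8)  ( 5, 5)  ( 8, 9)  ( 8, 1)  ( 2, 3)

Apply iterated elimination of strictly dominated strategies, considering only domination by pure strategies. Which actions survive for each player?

IESDS → P1:{A,B,C} P2:{P,T}

P1 drop D (B beats it: P:6>5 Q:6>5 R:9>8 S:9>8 T:8>2)
P2 drop Q (P beats it: A:8>3 B:5>4 C:9>3)
P2 drop R (P beats it: A:8>0 B:5>4 C:9>5)
P2 drop S (P beats it: A:8>6 B:5>4 C:9>6)
P1→{A,B,C} P2→{P,T}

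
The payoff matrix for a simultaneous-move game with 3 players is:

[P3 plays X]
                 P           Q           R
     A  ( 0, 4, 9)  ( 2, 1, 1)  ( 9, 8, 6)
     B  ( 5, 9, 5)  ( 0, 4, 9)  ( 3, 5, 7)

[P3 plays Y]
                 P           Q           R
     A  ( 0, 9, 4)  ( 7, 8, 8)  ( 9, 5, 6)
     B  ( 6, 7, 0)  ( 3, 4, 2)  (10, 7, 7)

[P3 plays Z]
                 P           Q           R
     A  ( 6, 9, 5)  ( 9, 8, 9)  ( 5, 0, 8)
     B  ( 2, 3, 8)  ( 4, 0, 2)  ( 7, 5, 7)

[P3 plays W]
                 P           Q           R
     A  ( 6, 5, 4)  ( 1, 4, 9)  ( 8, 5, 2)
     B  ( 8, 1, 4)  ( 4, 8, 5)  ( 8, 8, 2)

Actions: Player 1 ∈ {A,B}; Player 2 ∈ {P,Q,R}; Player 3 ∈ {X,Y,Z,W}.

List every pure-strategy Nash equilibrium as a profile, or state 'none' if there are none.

Nash profiles: (B,R,Y), (B,R,Z)

(A,P,X): not NE [P1→B gives 5>0; P2→R gives 8>4]
(A,P,Y): not NE [P1→B gives 6>0; P3→X gives 9>4]
(A,P,Z): not NE [P3→X gives 9>5]
(A,P,W): not NE [P1→B gives 8>6; P3→X gives 9>4]
(A,Q,X): not NE [P2→R gives 8>1; P3→W gives 9>1]
(A,Q,Y): not NE [P2→P gives 9>8; P3→W gives 9>8]
(A,Q,Z): not NE [P2→P gives 9>8]
(A,Q,W): not NE [P1→B gives 4>1; P2→R gives 5>4]
(A,R,X): not NE [P3→Z gives 8>6]
(A,R,Y): not NE [P1→B gives 10>9; P2→P gives 9>5; P3→Z gives 8>6]
(A,R,Z): not NE [P1→B gives 7>5; P2→P gives 9>0]
(A,R,W): not NE [P3→Z gives 8>2]
(B,P,X): not NE [P3→Z gives 8>5]
(B,P,Y): not NE [P3→Z gives 8>0]
(B,P,Z): not NE [P1→A gives 6>2; P2→R gives 5>3]
(B,P,W): not NE [P2→R gives 8>1; P3→Z gives 8>4]
(B,Q,X): not NE [P1→A gives 2>0; P2→P gives 9>4]
(B,Q,Y): not NE [P1→A gives 7>3; P2→R gives 7>4; P3→X gives 9>2]
(B,Q,Z): not NE [P1→A gives 9>4; P2→R gives 5>0; P3→X gives 9>2]
(B,Q,W): not NE [P3→X gives 9>5]
(B,R,X): not NE [P1→A gives 9>3; P2→P gives 9>5]
(B,R,Y): NE
(B,R,Z): NE
(B,R,W): not NE [P3→Z gives 7>2]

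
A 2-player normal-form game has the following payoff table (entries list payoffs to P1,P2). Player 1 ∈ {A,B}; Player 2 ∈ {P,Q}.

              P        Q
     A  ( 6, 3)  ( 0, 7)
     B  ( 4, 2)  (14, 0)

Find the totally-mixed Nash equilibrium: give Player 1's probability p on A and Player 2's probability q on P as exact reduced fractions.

P1 mixes 1/3 on A; P2 mixes 7/8 on P

P1 indiff ⇒ q·6+(1-q)·0 = q·4+(1-q)·14 ⇒ q(2) = (1-q)(14) ⇒ q = 7/8
P2 indiff ⇒ p·3+(1-p)·2 = p·7+(1-p)·0 ⇒ p(-4) = (1-p)(-2) ⇒ p = 1/3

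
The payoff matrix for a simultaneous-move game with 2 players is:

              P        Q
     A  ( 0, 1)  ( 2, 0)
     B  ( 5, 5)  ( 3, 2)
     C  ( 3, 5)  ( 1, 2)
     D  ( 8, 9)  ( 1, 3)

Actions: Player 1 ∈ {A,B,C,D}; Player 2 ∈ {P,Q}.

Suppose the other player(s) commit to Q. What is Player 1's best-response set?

argmax u_1 = {B}

u_1(A vs Q) = 2
u_1(B vs Q) = 3
u_1(C vs Q) = 1
u_1(D vs Q) = 1
max payoff 3 at {B}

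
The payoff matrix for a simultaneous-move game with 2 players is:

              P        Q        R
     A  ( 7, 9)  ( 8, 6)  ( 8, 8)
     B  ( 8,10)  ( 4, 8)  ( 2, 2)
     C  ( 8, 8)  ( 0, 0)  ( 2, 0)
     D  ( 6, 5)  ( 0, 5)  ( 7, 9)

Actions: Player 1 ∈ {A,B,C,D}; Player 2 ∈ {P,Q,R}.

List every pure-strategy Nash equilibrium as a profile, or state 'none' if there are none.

(A,P): not NE [P1→C gives 8>7]
(A,Q): not NE [P2→P gives 9>6]
(A,R): not NE [P2→P gives 9>8]
(B,P): NE
(B,Q): not NE [P1→A gives 8>4; P2→P gives 10>8]
(B,R): not NE [P1→A gives 8>2; P2→P gives 10>2]
(C,P): NE
(C,Q): not NE [P1→A gives 8>0; P2→P gives 8>0]
(C,R): not NE [P1→A gives 8>2; P2→P gives 8>0]
(D,P): not NE [P1→C gives 8>6; P2→R gives 9>5]
(D,Q): not NE [P1→A gives 8>0; P2→R gives 9>5]
(D,R): not NE [P1→A gives 8>7]

PSNE = {(B,P), (C,P)}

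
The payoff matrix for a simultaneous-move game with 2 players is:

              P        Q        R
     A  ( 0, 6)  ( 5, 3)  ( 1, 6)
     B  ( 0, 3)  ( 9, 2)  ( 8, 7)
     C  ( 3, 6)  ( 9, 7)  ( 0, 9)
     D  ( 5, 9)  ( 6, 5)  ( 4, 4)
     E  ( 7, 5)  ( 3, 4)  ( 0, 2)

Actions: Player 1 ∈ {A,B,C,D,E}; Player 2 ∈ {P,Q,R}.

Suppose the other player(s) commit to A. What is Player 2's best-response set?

argmax u_2 = {P,R}

u_2(P vs A) = 6
u_2(Q vs A) = 3
u_2(R vs A) = 6
max payoff 6 at {P,R}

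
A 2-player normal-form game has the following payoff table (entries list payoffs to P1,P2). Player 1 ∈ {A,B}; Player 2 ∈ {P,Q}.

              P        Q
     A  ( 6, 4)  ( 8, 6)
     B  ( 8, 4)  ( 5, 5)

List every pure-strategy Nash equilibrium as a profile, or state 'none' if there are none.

Nash profiles: (A,Q)

(A,P): not NE [P1→B gives 8>6; P2→Q gives 6>4]
(A,Q): NE
(B,P): not NE [P2→Q gives 5>4]
(B,Q): not NE [P1→A gives 8>5]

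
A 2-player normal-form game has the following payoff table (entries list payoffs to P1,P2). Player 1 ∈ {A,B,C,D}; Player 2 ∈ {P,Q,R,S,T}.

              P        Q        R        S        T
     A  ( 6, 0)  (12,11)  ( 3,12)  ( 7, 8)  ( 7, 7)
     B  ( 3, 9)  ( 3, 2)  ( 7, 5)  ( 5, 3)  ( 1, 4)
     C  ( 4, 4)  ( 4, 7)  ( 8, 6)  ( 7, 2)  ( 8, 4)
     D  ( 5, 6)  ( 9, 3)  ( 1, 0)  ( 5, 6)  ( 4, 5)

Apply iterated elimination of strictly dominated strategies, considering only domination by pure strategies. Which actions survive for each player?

IESDS → P1:{A,C} P2:{Q,R}

P1 drop B (C beats it: P:4>3 Q:4>3 R:8>7 S:7>5 T:8>1)
P1 drop D (A beats it: P:6>5 Q:12>9 R:3>1 S:7>5 T:7>4)
P2 drop P (Q beats it: A:11>0 C:7>4)
P2 drop S (Q beats it: A:11>8 C:7>2)
P2 drop T (Q beats it: A:11>7 C:7>4)
P1→{A,C} P2→{Q,R}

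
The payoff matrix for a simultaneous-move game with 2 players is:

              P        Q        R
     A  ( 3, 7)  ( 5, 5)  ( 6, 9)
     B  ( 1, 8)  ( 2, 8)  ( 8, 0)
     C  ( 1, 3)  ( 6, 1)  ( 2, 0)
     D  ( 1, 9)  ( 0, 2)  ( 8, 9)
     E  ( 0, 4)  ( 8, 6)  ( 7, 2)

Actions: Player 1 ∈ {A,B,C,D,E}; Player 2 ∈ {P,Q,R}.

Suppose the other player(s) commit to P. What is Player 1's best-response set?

P1 best: {A}

u_1(A vs P) = 3
u_1(B vs P) = 1
u_1(C vs P) = 1
u_1(D vs P) = 1
u_1(E vs P) = 0
max payoff 3 at {A}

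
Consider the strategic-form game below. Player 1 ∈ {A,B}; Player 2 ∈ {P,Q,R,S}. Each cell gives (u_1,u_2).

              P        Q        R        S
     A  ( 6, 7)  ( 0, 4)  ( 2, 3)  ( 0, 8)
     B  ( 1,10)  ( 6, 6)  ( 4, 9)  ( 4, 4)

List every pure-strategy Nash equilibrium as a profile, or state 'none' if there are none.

(A,P): not NE [P2→S gives 8>7]
(A,Q): not NE [P1→B gives 6>0; P2→S gives 8>4]
(A,R): not NE [P1→B gives 4>2; P2→S gives 8>3]
(A,S): not NE [P1→B gives 4>0]
(B,P): not NE [P1→A gives 6>1]
(B,Q): not NE [P2→P gives 10>6]
(B,R): not NE [P2→P gives 10>9]
(B,S): not NE [P2→P gives 10>4]

PSNE: ∅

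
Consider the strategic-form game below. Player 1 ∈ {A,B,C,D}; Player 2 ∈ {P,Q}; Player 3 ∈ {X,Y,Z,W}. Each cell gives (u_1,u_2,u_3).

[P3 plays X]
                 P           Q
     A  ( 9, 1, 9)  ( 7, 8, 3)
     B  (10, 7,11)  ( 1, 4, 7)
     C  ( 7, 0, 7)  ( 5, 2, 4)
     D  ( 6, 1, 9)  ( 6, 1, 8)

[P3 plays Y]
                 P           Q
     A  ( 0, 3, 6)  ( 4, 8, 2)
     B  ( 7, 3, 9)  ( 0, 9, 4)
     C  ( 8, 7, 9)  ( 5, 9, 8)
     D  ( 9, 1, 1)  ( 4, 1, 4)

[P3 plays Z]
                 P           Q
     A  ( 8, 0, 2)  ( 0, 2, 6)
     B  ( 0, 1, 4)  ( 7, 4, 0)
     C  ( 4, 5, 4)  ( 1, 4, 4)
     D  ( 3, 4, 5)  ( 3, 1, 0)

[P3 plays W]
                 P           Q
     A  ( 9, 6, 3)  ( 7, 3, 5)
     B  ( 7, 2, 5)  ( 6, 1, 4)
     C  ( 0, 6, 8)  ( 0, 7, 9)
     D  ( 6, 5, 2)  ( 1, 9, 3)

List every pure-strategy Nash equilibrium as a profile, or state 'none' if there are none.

(A,P,X): not NE [P1→B gives 10>9; P2→Q gives 8>1]
(A,P,Y): not NE [P1→D gives 9>0; P2→Q gives 8>3; P3→X gives 9>6]
(A,P,Z): not NE [P2→Q gives 2>0; P3→X gives 9>2]
(A,P,W): not NE [P3→X gives 9>3]
(A,Q,X): not NE [P3→Z gives 6>3]
(A,Q,Y): not NE [P1→C gives 5>4; P3→Z gives 6>2]
(A,Q,Z): not NE [P1→B gives 7>0]
(A,Q,W): not NE [P2→P gives 6>3; P3→Z gives 6>5]
(B,P,X): NE
(B,P,Y): not NE [P1→D gives 9>7; P2→Q gives 9>3; P3→X gives 11>9]
(B,P,Z): not NE [P1→A gives 8>0; P2→Q gives 4>1; P3→X gives 11>4]
(B,P,W): not NE [P1→A gives 9>7; P3→X gives 11>5]
(B,Q,X): not NE [P1→A gives 7>1; P2→P gives 7>4]
(B,Q,Y): not NE [P1→C gives 5>0; P3→X gives 7>4]
(B,Q,Z): not NE [P3→X gives 7>0]
(B,Q,W): not NE [P1→A gives 7>6; P2→P gives 2>1; P3→X gives 7>4]
(C,P,X): not NE [P1→B gives 10>7; P2→Q gives 2>0; P3→Y gives 9>7]
(C,P,Y): not NE [P1→D gives 9>8; P2→Q gives 9>7]
(C,P,Z): not NE [P1→A gives 8>4; P3→Y gives 9>4]
(C,P,W): not NE [P1→A gives 9>0; P2→Q gives 7>6; P3→Y gives 9>8]
(C,Q,X): not NE [P1→A gives 7>5; P3→W gives 9>4]
(C,Q,Y): not NE [P3→W gives 9>8]
(C,Q,Z): not NE [P1→B gives 7>1; P2→P gives 5>4; P3→W gives 9>4]
(C,Q,W): not NE [P1→A gives 7>0]
(D,P,X): not NE [P1→B gives 10>6]
(D,P,Y): not NE [P3→X gives 9>1]
(D,P,Z): not NE [P1→A gives 8>3; P3→X gives 9>5]
(D,P,W): not NE [P1→A gives 9>6; P2→Q gives 9>5; P3→X gives 9>2]
(D,Q,X): not NE [P1→A gives 7>6]
(D,Q,Y): not NE [P1→C gives 5>4; P3→X gives 8>4]
(D,Q,Z): not NE [P1→B gives 7>3; P2→P gives 4>1; P3→X gives 8>0]
(D,Q,W): not NE [P1→A gives 7>1; P3→X gives 8>3]

PSNE = {(B,P,X)}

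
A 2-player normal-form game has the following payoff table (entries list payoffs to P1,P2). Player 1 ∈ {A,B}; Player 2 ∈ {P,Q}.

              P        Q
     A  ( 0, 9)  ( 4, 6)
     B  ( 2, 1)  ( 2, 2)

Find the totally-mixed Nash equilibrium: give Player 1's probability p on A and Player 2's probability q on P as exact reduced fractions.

p=1/4, q=1/2

P1 indiff ⇒ q·0+(1-q)·4 = q·2+(1-q)·2 ⇒ q(-2) = (1-q)(-2) ⇒ q = 1/2
P2 indiff ⇒ p·9+(1-p)·1 = p·6+(1-p)·2 ⇒ p(3) = (1-p)(1) ⇒ p = 1/4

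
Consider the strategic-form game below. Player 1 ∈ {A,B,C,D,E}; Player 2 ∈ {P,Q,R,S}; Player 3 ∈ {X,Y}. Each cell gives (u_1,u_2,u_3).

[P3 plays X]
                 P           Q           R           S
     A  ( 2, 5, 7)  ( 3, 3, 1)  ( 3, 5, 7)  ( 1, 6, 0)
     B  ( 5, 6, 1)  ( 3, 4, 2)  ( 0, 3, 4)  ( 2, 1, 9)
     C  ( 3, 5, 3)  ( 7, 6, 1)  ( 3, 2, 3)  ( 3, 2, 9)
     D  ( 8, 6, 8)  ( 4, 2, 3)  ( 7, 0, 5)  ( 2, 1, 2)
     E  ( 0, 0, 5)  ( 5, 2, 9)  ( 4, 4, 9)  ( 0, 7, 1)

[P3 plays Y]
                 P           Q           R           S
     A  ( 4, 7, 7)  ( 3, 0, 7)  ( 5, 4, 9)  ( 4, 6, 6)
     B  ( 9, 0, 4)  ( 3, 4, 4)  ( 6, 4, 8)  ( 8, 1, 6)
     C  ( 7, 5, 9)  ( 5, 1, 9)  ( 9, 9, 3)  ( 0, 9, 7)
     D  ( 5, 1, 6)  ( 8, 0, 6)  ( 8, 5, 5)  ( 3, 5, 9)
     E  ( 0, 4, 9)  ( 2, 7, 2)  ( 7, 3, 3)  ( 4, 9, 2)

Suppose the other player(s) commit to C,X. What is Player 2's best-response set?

u_2(P vs C,X) = 5
u_2(Q vs C,X) = 6
u_2(R vs C,X) = 2
u_2(S vs C,X) = 2
max payoff 6 at {Q}

argmax u_2 = {Q}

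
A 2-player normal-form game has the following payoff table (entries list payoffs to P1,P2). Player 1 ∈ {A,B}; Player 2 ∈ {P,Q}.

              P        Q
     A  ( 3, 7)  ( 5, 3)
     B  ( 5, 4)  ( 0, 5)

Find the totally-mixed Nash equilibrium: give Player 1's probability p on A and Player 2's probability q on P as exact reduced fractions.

p=1/5, q=5/7

P1 indiff ⇒ q·3+(1-q)·5 = q·5+(1-q)·0 ⇒ q(-2) = (1-q)(-5) ⇒ q = 5/7
P2 indiff ⇒ p·7+(1-p)·4 = p·3+(1-p)·5 ⇒ p(4) = (1-p)(1) ⇒ p = 1/5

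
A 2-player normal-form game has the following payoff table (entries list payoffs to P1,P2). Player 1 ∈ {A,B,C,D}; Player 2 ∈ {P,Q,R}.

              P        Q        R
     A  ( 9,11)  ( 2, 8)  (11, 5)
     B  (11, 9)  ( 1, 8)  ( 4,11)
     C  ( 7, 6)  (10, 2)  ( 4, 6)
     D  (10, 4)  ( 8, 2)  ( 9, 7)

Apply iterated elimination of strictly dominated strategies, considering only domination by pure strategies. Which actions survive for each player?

Remaining: P1:{A,B,D} P2:{P,R}

P2 drop Q (P beats it: A:11>8 B:9>8 C:6>2 D:4>2)
P1 drop C (A beats it: P:9>7 R:11>4)
P1→{A,B,D} P2→{P,R}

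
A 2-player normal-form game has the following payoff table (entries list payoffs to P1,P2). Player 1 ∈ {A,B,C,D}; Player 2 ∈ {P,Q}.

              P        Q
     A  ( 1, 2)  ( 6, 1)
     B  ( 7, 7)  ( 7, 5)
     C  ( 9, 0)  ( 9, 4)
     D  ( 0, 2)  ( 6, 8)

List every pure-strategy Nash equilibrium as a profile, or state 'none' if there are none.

NE set: (C,Q)

(A,P): not NE [P1→C gives 9>1]
(A,Q): not NE [P1→C gives 9>6; P2→P gives 2>1]
(B,P): not NE [P1→C gives 9>7]
(B,Q): not NE [P1→C gives 9>7; P2→P gives 7>5]
(C,P): not NE [P2→Q gives 4>0]
(C,Q): NE
(D,P): not NE [P1→C gives 9>0; P2→Q gives 8>2]
(D,Q): not NE [P1→C gives 9>6]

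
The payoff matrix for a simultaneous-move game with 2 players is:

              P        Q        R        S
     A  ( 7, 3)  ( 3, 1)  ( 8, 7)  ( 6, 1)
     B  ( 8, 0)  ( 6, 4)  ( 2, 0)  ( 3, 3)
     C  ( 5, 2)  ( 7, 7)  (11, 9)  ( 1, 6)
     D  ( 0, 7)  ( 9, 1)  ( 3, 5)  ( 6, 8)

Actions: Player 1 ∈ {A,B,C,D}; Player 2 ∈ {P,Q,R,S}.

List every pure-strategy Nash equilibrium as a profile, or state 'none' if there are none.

(A,P): not NE [P1→B gives 8>7; P2→R gives 7>3]
(A,Q): not NE [P1→D gives 9>3; P2→R gives 7>1]
(A,R): not NE [P1→C gives 11>8]
(A,S): not NE [P2→R gives 7>1]
(B,P): not NE [P2→Q gives 4>0]
(B,Q): not NE [P1→D gives 9>6]
(B,R): not NE [P1→C gives 11>2; P2→Q gives 4>0]
(B,S): not NE [P1→D gives 6>3; P2→Q gives 4>3]
(C,P): not NE [P1→B gives 8>5; P2→R gives 9>2]
(C,Q): not NE [P1→D gives 9>7; P2→R gives 9>7]
(C,R): NE
(C,S): not NE [P1→D gives 6>1; P2→R gives 9>6]
(D,P): not NE [P1→B gives 8>0; P2→S gives 8>7]
(D,Q): not NE [P2→S gives 8>1]
(D,R): not NE [P1→C gives 11>3; P2→S gives 8>5]
(D,S): NE

NE set: (C,R), (D,S)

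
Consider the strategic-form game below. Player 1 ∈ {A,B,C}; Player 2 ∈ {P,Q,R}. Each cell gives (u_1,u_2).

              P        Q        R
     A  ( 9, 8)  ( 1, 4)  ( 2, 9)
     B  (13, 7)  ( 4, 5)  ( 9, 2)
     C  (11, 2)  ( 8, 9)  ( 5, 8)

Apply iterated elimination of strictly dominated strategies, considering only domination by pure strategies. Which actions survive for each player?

P1 drop A (B beats it: P:13>9 Q:4>1 R:9>2)
P2 drop R (Q beats it: B:5>2 C:9>8)
P1→{B,C} P2→{P,Q}

Remaining: P1:{B,C} P2:{P,Q}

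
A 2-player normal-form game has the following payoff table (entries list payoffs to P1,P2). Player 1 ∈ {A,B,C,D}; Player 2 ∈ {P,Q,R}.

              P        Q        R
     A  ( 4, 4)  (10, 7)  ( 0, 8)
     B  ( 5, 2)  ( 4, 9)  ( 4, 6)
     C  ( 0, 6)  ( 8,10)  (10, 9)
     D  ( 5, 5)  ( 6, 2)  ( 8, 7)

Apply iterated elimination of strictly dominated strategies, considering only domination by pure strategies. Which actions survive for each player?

P2 drop P (R beats it: A:8>4 B:6>2 C:9>6 D:7>5)
P1 drop B (C beats it: Q:8>4 R:10>4)
P1 drop D (C beats it: Q:8>6 R:10>8)
P1→{A,C} P2→{Q,R}

Survivors P1:{A,C} P2:{Q,R}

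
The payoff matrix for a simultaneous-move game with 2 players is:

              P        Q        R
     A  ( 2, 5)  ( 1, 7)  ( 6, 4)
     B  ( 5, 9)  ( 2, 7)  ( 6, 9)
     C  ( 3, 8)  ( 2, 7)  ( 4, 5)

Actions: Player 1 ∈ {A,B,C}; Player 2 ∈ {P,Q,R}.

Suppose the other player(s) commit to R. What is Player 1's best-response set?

argmax u_1 = {A,B}

u_1(A vs R) = 6
u_1(B vs R) = 6
u_1(C vs R) = 4
max payoff 6 at {A,B}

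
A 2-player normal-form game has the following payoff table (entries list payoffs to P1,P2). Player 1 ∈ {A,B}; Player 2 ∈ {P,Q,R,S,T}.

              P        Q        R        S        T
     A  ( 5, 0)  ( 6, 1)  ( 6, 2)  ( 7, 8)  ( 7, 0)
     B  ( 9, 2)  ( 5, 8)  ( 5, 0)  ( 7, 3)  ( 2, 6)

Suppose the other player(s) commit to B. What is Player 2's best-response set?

P2 best: {Q}

u_2(P vs B) = 2
u_2(Q vs B) = 8
u_2(R vs B) = 0
u_2(S vs B) = 3
u_2(T vs B) = 6
max payoff 8 at {Q}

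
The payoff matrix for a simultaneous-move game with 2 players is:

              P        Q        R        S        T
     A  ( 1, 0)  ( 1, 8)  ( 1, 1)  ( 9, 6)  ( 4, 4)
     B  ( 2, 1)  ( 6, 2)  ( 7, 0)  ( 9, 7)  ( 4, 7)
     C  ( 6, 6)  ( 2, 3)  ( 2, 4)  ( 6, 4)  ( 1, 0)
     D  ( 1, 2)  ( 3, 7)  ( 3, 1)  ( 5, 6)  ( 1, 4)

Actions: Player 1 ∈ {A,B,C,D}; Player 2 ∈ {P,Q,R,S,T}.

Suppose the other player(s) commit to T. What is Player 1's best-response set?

u_1(A vs T) = 4
u_1(B vs T) = 4
u_1(C vs T) = 1
u_1(D vs T) = 1
max payoff 4 at {A,B}

P1 best: {A,B}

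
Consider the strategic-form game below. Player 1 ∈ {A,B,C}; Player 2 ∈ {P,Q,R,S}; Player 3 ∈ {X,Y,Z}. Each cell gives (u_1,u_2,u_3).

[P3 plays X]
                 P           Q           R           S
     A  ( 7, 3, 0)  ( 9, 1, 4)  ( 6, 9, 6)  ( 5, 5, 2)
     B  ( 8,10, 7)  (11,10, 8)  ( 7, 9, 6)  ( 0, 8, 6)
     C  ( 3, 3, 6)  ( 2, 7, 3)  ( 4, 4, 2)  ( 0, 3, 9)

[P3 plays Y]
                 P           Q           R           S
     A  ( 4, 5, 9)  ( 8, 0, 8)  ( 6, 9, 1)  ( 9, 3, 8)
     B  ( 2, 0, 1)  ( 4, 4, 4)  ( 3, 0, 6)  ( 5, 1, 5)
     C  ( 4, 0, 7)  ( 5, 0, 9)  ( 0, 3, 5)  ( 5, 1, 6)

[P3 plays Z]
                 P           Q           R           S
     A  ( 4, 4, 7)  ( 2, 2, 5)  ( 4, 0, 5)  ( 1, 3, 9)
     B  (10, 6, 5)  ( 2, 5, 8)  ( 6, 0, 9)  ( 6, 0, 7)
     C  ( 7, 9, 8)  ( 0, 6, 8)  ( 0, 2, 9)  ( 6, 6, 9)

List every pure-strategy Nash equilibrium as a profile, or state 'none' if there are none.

Nash profiles: (B,P,X), (B,Q,X)

(A,P,X): not NE [P1→B gives 8>7; P2→R gives 9>3; P3→Y gives 9>0]
(A,P,Y): not NE [P2→R gives 9>5]
(A,P,Z): not NE [P1→B gives 10>4; P3→Y gives 9>7]
(A,Q,X): not NE [P1→B gives 11>9; P2→R gives 9>1; P3→Y gives 8>4]
(A,Q,Y): not NE [P2→R gives 9>0]
(A,Q,Z): not NE [P2→P gives 4>2; P3→Y gives 8>5]
(A,R,X): not NE [P1→B gives 7>6]
(A,R,Y): not NE [P3→X gives 6>1]
(A,R,Z): not NE [P1→B gives 6>4; P2→P gives 4>0; P3→X gives 6>5]
(A,S,X): not NE [P2→R gives 9>5; P3→Z gives 9>2]
(A,S,Y): not NE [P2→R gives 9>3; P3→Z gives 9>8]
(A,S,Z): not NE [P1→C gives 6>1; P2→P gives 4>3]
(B,P,X): NE
(B,P,Y): not NE [P1→C gives 4>2; P2→Q gives 4>0; P3→X gives 7>1]
(B,P,Z): not NE [P3→X gives 7>5]
(B,Q,X): NE
(B,Q,Y): not NE [P1→A gives 8>4; P3→Z gives 8>4]
(B,Q,Z): not NE [P2→P gives 6>5]
(B,R,X): not NE [P2→Q gives 10>9; P3→Z gives 9>6]
(B,R,Y): not NE [P1→A gives 6>3; P2→Q gives 4>0; P3→Z gives 9>6]
(B,R,Z): not NE [P2→P gives 6>0]
(B,S,X): not NE [P1→A gives 5>0; P2→Q gives 10>8; P3→Z gives 7>6]
(B,S,Y): not NE [P1→A gives 9>5; P2→Q gives 4>1; P3→Z gives 7>5]
(B,S,Z): not NE [P2→P gives 6>0]
(C,P,X): not NE [P1→B gives 8>3; P2→Q gives 7>3; P3→Z gives 8>6]
(C,P,Y): not NE [P2→R gives 3>0; P3→Z gives 8>7]
(C,P,Z): not NE [P1→B gives 10>7]
(C,Q,X): not NE [P1→B gives 11>2; P3→Y gives 9>3]
(C,Q,Y): not NE [P1→A gives 8>5; P2→R gives 3>0]
(C,Q,Z): not NE [P1→B gives 2>0; P2→P gives 9>6; P3→Y gives 9>8]
(C,R,X): not NE [P1→B gives 7>4; P2→Q gives 7>4; P3→Z gives 9>2]
(C,R,Y): not NE [P1→A gives 6>0; P3→Z gives 9>5]
(C,R,Z): not NE [P1→B gives 6>0; P2→P gives 9>2]
(C,S,X): not NE [P1→A gives 5>0; P2→Q gives 7>3]
(C,S,Y): not NE [P1→A gives 9>5; P2→R gives 3>1; P3→Z gives 9>6]
(C,S,Z): not NE [P2→P gives 9>6]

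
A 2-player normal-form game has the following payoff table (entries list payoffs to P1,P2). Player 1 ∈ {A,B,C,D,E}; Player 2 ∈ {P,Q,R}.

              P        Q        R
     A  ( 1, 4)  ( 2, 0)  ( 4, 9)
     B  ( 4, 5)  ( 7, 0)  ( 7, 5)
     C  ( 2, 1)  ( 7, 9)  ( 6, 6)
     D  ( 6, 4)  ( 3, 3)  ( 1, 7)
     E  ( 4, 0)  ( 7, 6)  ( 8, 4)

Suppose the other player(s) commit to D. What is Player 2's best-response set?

BR_2 = {R}

u_2(P vs D) = 4
u_2(Q vs D) = 3
u_2(R vs D) = 7
max payoff 7 at {R}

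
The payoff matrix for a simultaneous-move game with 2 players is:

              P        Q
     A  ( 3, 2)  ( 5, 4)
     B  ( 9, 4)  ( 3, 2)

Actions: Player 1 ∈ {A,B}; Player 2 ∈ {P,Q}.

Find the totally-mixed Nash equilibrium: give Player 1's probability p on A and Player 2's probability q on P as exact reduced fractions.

P1 indiff ⇒ q·3+(1-q)·5 = q·9+(1-q)·3 ⇒ q(-6) = (1-q)(-2) ⇒ q = 1/4
P2 indiff ⇒ p·2+(1-p)·4 = p·4+(1-p)·2 ⇒ p(-2) = (1-p)(-2) ⇒ p = 1/2

p=1/2, q=1/4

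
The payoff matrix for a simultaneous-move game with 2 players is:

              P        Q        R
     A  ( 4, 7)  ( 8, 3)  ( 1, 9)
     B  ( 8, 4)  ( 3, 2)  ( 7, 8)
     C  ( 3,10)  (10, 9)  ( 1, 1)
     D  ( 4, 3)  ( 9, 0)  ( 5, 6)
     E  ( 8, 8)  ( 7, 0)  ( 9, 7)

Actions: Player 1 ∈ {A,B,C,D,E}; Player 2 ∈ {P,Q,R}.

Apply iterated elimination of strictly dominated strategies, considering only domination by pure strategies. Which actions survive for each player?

Remaining: P1:{B,E} P2:{P,R}

P2 drop Q (P beats it: A:7>3 B:4>2 C:10>9 D:3>0 E:8>0)
P1 drop A (B beats it: P:8>4 R:7>1)
P1 drop C (B beats it: P:8>3 R:7>1)
P1 drop D (B beats it: P:8>4 R:7>5)
P1→{B,E} P2→{P,R}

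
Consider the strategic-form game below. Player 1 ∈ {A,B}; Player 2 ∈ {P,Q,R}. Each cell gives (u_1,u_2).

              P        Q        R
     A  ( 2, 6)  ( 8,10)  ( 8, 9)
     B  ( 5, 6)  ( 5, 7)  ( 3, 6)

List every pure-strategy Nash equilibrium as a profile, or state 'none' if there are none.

PSNE = {(A,Q)}

(A,P): not NE [P1→B gives 5>2; P2→Q gives 10>6]
(A,Q): NE
(A,R): not NE [P2→Q gives 10>9]
(B,P): not NE [P2→Q gives 7>6]
(B,Q): not NE [P1→A gives 8>5]
(B,R): not NE [P1→A gives 8>3; P2→Q gives 7>6]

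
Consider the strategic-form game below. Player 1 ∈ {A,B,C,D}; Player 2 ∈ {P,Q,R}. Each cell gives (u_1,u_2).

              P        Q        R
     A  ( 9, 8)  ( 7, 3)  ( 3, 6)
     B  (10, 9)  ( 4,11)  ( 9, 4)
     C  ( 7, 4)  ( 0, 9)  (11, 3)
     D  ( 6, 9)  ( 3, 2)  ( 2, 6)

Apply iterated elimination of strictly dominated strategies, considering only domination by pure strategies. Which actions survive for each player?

P1 drop D (A beats it: P:9>6 Q:7>3 R:3>2)
P2 drop R (P beats it: A:8>6 B:9>4 C:4>3)
P1 drop C (A beats it: P:9>7 Q:7>0)
P1→{A,B} P2→{P,Q}

Survivors P1:{A,B} P2:{P,Q}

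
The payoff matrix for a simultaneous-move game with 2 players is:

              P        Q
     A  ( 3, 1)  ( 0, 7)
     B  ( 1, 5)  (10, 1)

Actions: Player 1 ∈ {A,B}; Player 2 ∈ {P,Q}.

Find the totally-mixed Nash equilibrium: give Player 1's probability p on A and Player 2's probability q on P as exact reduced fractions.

P1 indiff ⇒ q·3+(1-q)·0 = q·1+(1-q)·10 ⇒ q(2) = (1-q)(10) ⇒ q = 5/6
P2 indiff ⇒ p·1+(1-p)·5 = p·7+(1-p)·1 ⇒ p(-6) = (1-p)(-4) ⇒ p = 2/5

(p,q) = (2/5, 5/6)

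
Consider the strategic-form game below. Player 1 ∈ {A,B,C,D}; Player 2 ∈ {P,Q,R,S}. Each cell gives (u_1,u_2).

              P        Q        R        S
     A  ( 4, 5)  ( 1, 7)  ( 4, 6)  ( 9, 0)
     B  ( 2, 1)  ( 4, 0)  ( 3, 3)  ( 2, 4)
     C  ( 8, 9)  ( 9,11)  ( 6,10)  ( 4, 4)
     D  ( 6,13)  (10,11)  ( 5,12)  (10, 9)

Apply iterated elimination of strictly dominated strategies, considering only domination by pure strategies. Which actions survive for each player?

IESDS → P1:{C,D} P2:{P,Q,R}

P1 drop A (D beats it: P:6>4 Q:10>1 R:5>4 S:10>9)
P1 drop B (C beats it: P:8>2 Q:9>4 R:6>3 S:4>2)
P2 drop S (P beats it: C:9>4 D:13>9)
P1→{C,D} P2→{P,Q,R}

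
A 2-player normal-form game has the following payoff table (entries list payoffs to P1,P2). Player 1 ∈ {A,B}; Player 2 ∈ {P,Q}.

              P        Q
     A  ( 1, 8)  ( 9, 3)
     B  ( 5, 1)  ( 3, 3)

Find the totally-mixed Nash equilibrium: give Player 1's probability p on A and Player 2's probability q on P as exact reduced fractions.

P1 indiff ⇒ q·1+(1-q)·9 = q·5+(1-q)·3 ⇒ q(-4) = (1-q)(-6) ⇒ q = 3/5
P2 indiff ⇒ p·8+(1-p)·1 = p·3+(1-p)·3 ⇒ p(5) = (1-p)(2) ⇒ p = 2/7

p=2/7, q=3/5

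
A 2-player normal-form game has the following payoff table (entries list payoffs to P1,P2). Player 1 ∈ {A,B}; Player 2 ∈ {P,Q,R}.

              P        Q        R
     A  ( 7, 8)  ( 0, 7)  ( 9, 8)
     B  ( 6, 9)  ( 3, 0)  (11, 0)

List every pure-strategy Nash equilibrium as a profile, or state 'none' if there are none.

NE set: (A,P)

(A,P): NE
(A,Q): not NE [P1→B gives 3>0; P2→R gives 8>7]
(A,R): not NE [P1→B gives 11>9]
(B,P): not NE [P1→A gives 7>6]
(B,Q): not NE [P2→P gives 9>0]
(B,R): not NE [P2→P gives 9>0]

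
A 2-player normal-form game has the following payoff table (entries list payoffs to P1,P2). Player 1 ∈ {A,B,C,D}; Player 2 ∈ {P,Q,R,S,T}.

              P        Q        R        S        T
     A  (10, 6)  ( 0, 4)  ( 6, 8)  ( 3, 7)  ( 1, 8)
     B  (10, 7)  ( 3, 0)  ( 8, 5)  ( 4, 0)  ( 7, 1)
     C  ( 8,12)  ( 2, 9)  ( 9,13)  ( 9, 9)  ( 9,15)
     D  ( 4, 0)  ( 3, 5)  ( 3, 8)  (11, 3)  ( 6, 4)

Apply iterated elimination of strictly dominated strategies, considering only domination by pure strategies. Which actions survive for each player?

P2 drop Q (R beats it: A:8>4 B:5>0 C:13>9 D:8>5)
P2 drop S (R beats it: A:8>7 B:5>0 C:13>9 D:8>3)
P1 drop D (B beats it: P:10>4 R:8>3 T:7>6)
P1→{A,B,C} P2→{P,R,T}

IESDS → P1:{A,B,C} P2:{P,R,T}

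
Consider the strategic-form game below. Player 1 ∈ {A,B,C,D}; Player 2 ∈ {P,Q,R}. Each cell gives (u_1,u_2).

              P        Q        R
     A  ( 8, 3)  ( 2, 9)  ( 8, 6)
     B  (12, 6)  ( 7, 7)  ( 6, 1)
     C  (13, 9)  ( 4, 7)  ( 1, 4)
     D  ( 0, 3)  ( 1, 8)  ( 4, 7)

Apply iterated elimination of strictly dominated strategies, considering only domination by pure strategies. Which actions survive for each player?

P1 drop D (A beats it: P:8>0 Q:2>1 R:8>4)
P2 drop R (Q beats it: A:9>6 B:7>1 C:7>4)
P1 drop A (B beats it: P:12>8 Q:7>2)
P1→{B,C} P2→{P,Q}

Survivors P1:{B,C} P2:{P,Q}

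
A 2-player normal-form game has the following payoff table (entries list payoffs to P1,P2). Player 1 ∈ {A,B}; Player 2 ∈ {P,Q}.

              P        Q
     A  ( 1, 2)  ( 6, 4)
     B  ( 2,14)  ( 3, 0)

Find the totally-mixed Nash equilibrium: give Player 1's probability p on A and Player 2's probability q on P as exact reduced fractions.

p=7/8, q=3/4

P1 indiff ⇒ q·1+(1-q)·6 = q·2+(1-q)·3 ⇒ q(-1) = (1-q)(-3) ⇒ q = 3/4
P2 indiff ⇒ p·2+(1-p)·14 = p·4+(1-p)·0 ⇒ p(-2) = (1-p)(-14) ⇒ p = 7/8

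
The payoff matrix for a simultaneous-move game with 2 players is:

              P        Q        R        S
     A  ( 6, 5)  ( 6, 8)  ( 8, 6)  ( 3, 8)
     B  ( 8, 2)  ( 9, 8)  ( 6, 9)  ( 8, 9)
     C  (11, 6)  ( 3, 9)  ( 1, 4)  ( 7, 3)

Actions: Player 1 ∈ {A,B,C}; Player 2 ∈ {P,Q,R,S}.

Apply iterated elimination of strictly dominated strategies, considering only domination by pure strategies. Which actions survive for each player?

P2 drop P (Q beats it: A:8>5 B:8>2 C:9>6)
P1 drop C (B beats it: Q:9>3 R:6>1 S:8>7)
P1→{A,B} P2→{Q,R,S}

Remaining: P1:{A,B} P2:{Q,R,S}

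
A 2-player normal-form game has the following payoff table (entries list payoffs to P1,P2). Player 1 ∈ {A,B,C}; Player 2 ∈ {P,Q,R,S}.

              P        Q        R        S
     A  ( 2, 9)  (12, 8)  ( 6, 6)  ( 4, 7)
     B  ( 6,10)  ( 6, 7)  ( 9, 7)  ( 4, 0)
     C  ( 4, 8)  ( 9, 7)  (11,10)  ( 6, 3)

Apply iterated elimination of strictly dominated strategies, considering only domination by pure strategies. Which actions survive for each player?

P2 drop Q (P beats it: A:9>8 B:10>7 C:8>7)
P1 drop A (C beats it: P:4>2 R:11>6 S:6>4)
P2 drop S (P beats it: B:10>0 C:8>3)
P1→{B,C} P2→{P,R}

Survivors P1:{B,C} P2:{P,R}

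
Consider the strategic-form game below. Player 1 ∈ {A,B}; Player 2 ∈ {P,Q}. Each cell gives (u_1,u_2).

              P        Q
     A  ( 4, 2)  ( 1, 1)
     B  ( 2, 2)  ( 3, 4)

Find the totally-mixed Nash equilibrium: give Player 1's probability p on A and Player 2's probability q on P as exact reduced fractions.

P1 indiff ⇒ q·4+(1-q)·1 = q·2+(1-q)·3 ⇒ q(2) = (1-q)(2) ⇒ q = 1/2
P2 indiff ⇒ p·2+(1-p)·2 = p·1+(1-p)·4 ⇒ p(1) = (1-p)(2) ⇒ p = 2/3

P1 mixes 2/3 on A; P2 mixes 1/2 on P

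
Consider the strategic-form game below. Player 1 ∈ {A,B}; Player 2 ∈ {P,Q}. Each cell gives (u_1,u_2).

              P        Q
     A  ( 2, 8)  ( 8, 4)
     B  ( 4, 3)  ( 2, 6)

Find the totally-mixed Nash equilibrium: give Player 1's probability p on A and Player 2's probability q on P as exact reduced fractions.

(p,q) = (3/7, 3/4)

P1 indiff ⇒ q·2+(1-q)·8 = q·4+(1-q)·2 ⇒ q(-2) = (1-q)(-6) ⇒ q = 3/4
P2 indiff ⇒ p·8+(1-p)·3 = p·4+(1-p)·6 ⇒ p(4) = (1-p)(3) ⇒ p = 3/7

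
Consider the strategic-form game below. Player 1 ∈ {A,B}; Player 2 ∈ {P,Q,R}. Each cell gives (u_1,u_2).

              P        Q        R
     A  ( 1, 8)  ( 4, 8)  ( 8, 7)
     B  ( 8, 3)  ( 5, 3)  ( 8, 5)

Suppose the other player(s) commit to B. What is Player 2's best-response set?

u_2(P vs B) = 3
u_2(Q vs B) = 3
u_2(R vs B) = 5
max payoff 5 at {R}

P2 best: {R}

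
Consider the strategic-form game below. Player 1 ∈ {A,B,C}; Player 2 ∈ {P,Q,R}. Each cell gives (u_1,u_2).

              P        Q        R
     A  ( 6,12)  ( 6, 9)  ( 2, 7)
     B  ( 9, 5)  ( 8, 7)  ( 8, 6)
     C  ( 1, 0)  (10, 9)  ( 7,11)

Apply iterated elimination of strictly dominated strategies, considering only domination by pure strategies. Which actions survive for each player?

IESDS → P1:{B,C} P2:{Q,R}

P1 drop A (B beats it: P:9>6 Q:8>6 R:8>2)
P2 drop P (Q beats it: B:7>5 C:9>0)
P1→{B,C} P2→{Q,R}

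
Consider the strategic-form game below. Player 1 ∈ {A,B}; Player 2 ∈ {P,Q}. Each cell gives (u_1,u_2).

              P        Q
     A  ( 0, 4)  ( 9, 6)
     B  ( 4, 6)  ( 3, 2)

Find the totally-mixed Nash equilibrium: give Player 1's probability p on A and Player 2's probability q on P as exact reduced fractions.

P1 indiff ⇒ q·0+(1-q)·9 = q·4+(1-q)·3 ⇒ q(-4) = (1-q)(-6) ⇒ q = 3/5
P2 indiff ⇒ p·4+(1-p)·6 = p·6+(1-p)·2 ⇒ p(-2) = (1-p)(-4) ⇒ p = 2/3

P1 mixes 2/3 on A; P2 mixes 3/5 on P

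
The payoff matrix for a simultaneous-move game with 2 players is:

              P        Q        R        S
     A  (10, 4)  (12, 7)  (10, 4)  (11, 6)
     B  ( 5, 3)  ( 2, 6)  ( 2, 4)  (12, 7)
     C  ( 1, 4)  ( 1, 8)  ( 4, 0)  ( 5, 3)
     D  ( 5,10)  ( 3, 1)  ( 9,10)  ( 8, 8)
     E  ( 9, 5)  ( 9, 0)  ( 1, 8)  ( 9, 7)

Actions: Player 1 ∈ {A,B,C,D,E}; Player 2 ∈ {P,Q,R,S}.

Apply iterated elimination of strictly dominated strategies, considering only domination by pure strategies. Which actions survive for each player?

P1 drop C (A beats it: P:10>1 Q:12>1 R:10>4 S:11>5)
P1 drop D (A beats it: P:10>5 Q:12>3 R:10>9 S:11>8)
P1 drop E (A beats it: P:10>9 Q:12>9 R:10>1 S:11>9)
P2 drop P (Q beats it: A:7>4 B:6>3)
P2 drop R (Q beats it: A:7>4 B:6>4)
P1→{A,B} P2→{Q,S}

Survivors P1:{A,B} P2:{Q,S}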